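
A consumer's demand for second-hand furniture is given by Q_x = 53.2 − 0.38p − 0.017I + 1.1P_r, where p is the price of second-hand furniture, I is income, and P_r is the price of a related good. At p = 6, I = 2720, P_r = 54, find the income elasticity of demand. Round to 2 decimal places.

-0.72

Evaluating quantity at (p, I, P_r) gives Q_x = 53.2 − 0.38(6) − 0.017(2720) + 1.1(54) = 53.2 − 2.28 − 46.24 + 59.4 = 64.08.
∂Q_x/∂I = −0.017, so E_I = -0.017·(2720/64.08) ≈ -0.72.
E_I < 0: inferior good.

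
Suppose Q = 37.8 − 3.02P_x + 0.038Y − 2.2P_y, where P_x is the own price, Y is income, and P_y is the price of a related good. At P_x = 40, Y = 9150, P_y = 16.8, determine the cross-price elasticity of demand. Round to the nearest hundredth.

-0.16

At the given point, Q = 37.8 − 3.02(40) + 0.038(9150) − 2.2(16.8) = 37.8 − 120.8 + 347.7 − 36.96 = 227.74.
∂Q/∂P_y = −2.2, so E_xy = -2.2·(16.8/227.74) ≈ -0.16.
E_xy < 0: the goods are complements.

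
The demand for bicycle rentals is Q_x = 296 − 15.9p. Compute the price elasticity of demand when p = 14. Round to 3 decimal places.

At p = 14, Q_x = 73.4.
dQ_x/dp = −15.9.
Point elasticity E = (dQ_x/dp)·(p/Q_x) = -15.9 × 14/73.4 ≈ -3.033.
|E| > 1, so demand is elastic at this price.

-3.033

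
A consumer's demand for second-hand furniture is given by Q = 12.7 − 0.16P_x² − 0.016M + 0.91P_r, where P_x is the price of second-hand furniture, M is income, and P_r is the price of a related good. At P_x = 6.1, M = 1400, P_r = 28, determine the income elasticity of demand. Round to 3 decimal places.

-2.280

Q = 12.7 − 0.16(6.1)² − 0.016(1400) + 0.91(28) = 12.7 − 5.9536 − 22.4 + 25.48 = 9.8264.
∂Q/∂M = −0.016, so E_I = -0.016·(1400/9.8264) ≈ -2.280.
E_I < 0: inferior good.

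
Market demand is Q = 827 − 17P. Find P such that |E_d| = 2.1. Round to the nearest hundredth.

Set −bP/(a − bP) = −2.1 ⇒ bP = 2.1(a − bP) ⇒ bP(1+2.1) = 2.1·a.
P = 2.1·827/(17·3.1) ≈ 32.95.

32.95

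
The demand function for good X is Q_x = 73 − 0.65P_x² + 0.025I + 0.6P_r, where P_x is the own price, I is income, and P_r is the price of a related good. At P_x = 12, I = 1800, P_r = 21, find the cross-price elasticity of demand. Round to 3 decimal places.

0.341

Q_x = 73 − 0.65(12)² + 0.025(1800) + 0.6(21) = 73 − 93.6 + 45 + 12.6 = 37.
∂Q_x/∂P_r = +0.6, so E_xy = 0.6·(21/37) ≈ 0.341.
E_xy > 0: the goods are substitutes.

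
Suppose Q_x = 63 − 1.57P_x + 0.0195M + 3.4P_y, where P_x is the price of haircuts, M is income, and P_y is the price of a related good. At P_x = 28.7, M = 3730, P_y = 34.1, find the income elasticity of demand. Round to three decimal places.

0.352

At the given point, Q_x = 63 − 1.57(28.7) + 0.0195(3730) + 3.4(34.1) = 63 − 45.059 + 72.735 + 115.94 = 206.616.
∂Q_x/∂M = +0.0195, so E_I = 0.0195·(3730/206.616) ≈ 0.352.
E_I ∈ (0,1): normal good (necessity).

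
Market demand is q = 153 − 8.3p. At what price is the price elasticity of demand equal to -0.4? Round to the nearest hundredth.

5.27

Set −bp/(a − bp) = −0.4 ⇒ bp = 0.4(a − bp) ⇒ bp(1+0.4) = 0.4·a.
p = 0.4·153/(8.3·1.4) ≈ 5.27.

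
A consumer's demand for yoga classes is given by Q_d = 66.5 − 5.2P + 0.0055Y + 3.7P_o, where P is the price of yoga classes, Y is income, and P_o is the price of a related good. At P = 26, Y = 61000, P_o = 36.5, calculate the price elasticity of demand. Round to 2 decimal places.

Q_d = 66.5 − 5.2(26) + 0.0055(61000) + 3.7(36.5) = 66.5 − 135.2 + 335.5 + 135.05 = 401.85.
∂Q_d/∂P = −5.2, so E_p = (−5.2)·(26/401.85) ≈ -0.34.
|E_p| < 1: demand is inelastic.

-0.34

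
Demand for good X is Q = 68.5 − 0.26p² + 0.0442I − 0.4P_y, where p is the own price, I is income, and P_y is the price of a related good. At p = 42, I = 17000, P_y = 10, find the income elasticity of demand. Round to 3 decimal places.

2.103

Q = 68.5 − 0.26(42)² + 0.0442(17000) − 0.4(10) = 68.5 − 458.64 + 751.4 − 4 = 357.26.
∂Q/∂I = +0.0442, so E_I = 0.0442·(17000/357.26) ≈ 2.103.
E_I > 1: normal good (luxury).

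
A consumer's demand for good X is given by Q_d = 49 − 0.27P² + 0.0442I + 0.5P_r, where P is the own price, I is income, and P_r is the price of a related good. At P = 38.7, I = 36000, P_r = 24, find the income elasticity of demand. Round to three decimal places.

1.275

First evaluate Q_d: 49 − 0.27(38.7)² + 0.0442(36000) + 0.5(24) = 49 − 404.3763 + 1591.2 + 12 = 1247.8237.
∂Q_d/∂I = +0.0442, so E_I = 0.0442·(36000/1247.8237) ≈ 1.275.
E_I > 1: normal good (luxury).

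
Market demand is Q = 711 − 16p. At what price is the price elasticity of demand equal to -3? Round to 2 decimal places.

Set −bp/(a − bp) = −3 ⇒ bp = 3(a − bp) ⇒ bp(1+3) = 3·a.
p = 3·711/(16·4) ≈ 33.33.

33.33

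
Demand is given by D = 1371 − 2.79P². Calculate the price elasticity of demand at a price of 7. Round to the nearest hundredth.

-0.22

At P = 7, D = 1234.29.
dD/dP = −2·2.79·P = −39.06.
Point elasticity E = (dD/dP)·(P/D) = -39.06 × 7/1234.29 ≈ -0.22.
|E| < 1, so demand is inelastic at this price.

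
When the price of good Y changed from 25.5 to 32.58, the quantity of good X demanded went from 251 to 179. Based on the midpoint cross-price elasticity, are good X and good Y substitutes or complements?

complements

%ΔQ_x = (179 − 251)/[(251+179)/2] = -72/215 ≈ -0.3349.
%ΔP_y = (32.58 − 25.5)/[(25.5+32.58)/2] ≈ 0.2438.
E_xy = -0.3349/0.2438 ≈ -1.374.
E_xy < 0, so the goods are complements.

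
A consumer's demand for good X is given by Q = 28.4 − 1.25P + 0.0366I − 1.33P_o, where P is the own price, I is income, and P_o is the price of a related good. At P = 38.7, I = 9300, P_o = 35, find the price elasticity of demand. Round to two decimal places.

Substituting, Q = 28.4 − 1.25(38.7) + 0.0366(9300) − 1.33(35) = 28.4 − 48.375 + 340.38 − 46.55 = 273.855.
∂Q/∂P = −1.25, so E_p = (−1.25)·(38.7/273.855) ≈ -0.18.
|E_p| < 1: demand is inelastic.

-0.18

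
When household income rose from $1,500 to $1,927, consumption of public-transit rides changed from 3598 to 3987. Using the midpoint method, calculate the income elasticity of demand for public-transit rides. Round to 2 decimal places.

%ΔQ = (3987 − 3598)/[(3598+3987)/2] = 389/3792.5 ≈ 0.1026.
%ΔM = (1,927 − 1,500)/[(1,500+1,927)/2] = 427/1713.5 ≈ 0.2492.
E_I = %ΔQ/%ΔM ≈ 0.41.
E_I ∈ (0,1): normal good (necessity).

0.41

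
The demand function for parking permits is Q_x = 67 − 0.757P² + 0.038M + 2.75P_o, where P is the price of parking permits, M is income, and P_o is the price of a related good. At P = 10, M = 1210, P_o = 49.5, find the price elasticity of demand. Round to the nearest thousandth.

-0.873

At the given point, Q_x = 67 − 0.757(10)² + 0.038(1210) + 2.75(49.5) = 67 − 75.7 + 45.98 + 136.125 = 173.405.
∂Q_x/∂P = −2·0.757·P = -15.14, so E_p = -15.14·(10/173.405) ≈ -0.873.
|E_p| < 1: demand is inelastic.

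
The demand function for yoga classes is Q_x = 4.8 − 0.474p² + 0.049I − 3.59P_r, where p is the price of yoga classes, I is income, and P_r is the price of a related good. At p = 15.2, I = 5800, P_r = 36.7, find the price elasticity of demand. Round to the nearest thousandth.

Evaluating quantity at (p, I, P_r) gives Q_x = 4.8 − 0.474(15.2)² + 0.049(5800) − 3.59(36.7) = 4.8 − 109.513 + 284.2 − 131.753 = 47.734.
∂Q_x/∂p = −2·0.474·p = -14.4096, so E_p = -14.4096·(15.2/47.734) ≈ -4.588.
|E_p| > 1: demand is elastic.

-4.588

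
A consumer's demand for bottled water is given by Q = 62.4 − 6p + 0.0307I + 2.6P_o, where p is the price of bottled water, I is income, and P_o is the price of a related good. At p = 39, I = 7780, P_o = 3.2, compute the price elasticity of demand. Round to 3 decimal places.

-3.097

First evaluate Q: 62.4 − 6(39) + 0.0307(7780) + 2.6(3.2) = 62.4 − 234 + 238.846 + 8.32 = 75.566.
∂Q/∂p = −6, so E_p = (−6)·(39/75.566) ≈ -3.097.
|E_p| > 1: demand is elastic.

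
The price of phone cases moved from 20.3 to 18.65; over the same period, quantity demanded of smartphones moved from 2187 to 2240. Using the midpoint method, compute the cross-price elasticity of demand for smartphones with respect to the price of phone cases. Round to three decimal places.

-0.283

%ΔQ_x = (2240 − 2187)/[(2187+2240)/2] = 53/2213.5 ≈ 0.0239.
%ΔP_y = (18.65 − 20.3)/[(20.3+18.65)/2] ≈ -0.0847.
E_xy = 0.0239/-0.0847 ≈ -0.283.
E_xy < 0, so smartphones and phone cases are complements.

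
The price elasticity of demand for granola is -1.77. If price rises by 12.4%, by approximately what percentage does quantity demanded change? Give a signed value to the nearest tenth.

-21.9

%ΔQ ≈ E × %ΔP = (-1.77) × (12.4%) ≈ -21.9%.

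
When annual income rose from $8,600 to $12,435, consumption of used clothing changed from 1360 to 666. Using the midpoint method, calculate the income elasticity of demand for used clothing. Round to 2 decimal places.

%ΔQ = (666 − 1360)/[(1360+666)/2] = -694/1013 ≈ -0.6851.
%ΔY = (12,435 − 8,600)/[(8,600+12,435)/2] = 3835/10517.5 ≈ 0.3646.
E_I = %ΔQ/%ΔY ≈ -1.88.
E_I < 0: inferior good.

-1.88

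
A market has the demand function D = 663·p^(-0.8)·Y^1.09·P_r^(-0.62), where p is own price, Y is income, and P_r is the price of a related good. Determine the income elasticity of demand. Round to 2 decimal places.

For a Cobb–Douglas (constant-elasticity) form D = A·Y^α·…, the elasticity with respect to Y equals the exponent α at every point.
Here the exponent on Y is 1.09, so the income elasticity of demand is 1.09.

1.09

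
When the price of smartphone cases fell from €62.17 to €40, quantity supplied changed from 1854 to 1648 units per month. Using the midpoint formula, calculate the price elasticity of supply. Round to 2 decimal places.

%Δq = (1648 − 1854)/[(1854 + 1648)/2] = -206/1751 ≈ -0.1176.
%Δp = (40 − 62.17)/[(62.17 + 40)/2] = -22.17/51.085 ≈ -0.4340.
Arc elasticity E = %Δq/%Δp ≈ -0.1176/-0.4340 ≈ 0.27.
|E| < 1: supply is inelastic over this range.

0.27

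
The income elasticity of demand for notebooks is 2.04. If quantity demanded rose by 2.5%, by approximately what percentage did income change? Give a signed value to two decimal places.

%ΔQ ≈ E × %ΔI ⇒ %ΔI = %ΔQ / E = (2.5%)/(2.04) ≈ 1.23%.

1.23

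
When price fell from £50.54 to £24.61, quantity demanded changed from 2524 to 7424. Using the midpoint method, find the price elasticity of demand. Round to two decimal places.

%Δq = (7424 − 2524)/[(2524 + 7424)/2] = 4900/4974 ≈ 0.9851.
%ΔP = (24.61 − 50.54)/[(50.54 + 24.61)/2] = -25.93/37.575 ≈ -0.6901.
Arc elasticity E = %Δq/%ΔP ≈ 0.9851/-0.6901 ≈ -1.43.
|E| > 1: demand is elastic over this range.

-1.43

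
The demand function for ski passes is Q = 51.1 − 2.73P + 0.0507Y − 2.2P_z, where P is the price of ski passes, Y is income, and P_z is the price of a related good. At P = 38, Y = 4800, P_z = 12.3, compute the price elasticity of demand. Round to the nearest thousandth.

-0.634

Evaluating quantity at (P, Y, P_z) gives Q = 51.1 − 2.73(38) + 0.0507(4800) − 2.2(12.3) = 51.1 − 103.74 + 243.36 − 27.06 = 163.66.
∂Q/∂P = −2.73, so E_p = (−2.73)·(38/163.66) ≈ -0.634.
|E_p| < 1: demand is inelastic.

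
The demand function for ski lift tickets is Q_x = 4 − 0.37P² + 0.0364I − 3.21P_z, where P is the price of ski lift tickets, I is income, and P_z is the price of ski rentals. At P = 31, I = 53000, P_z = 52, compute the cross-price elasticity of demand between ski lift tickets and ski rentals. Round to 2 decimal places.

-0.12

Q_x = 4 − 0.37(31)² + 0.0364(53000) − 3.21(52) = 4 − 355.57 + 1929.2 − 166.92 = 1410.71.
∂Q_x/∂P_z = −3.21, so E_xy = -3.21·(52/1410.71) ≈ -0.12.
E_xy < 0: the goods are complements.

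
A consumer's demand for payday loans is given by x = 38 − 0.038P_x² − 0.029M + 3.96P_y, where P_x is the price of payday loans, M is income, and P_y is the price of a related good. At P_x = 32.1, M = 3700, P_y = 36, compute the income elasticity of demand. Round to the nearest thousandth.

First evaluate x: 38 − 0.038(32.1)² − 0.029(3700) + 3.96(36) = 38 − 39.1556 − 107.3 + 142.56 = 34.1044.
∂x/∂M = −0.029, so E_I = -0.029·(3700/34.1044) ≈ -3.146.
E_I < 0: inferior good.

-3.146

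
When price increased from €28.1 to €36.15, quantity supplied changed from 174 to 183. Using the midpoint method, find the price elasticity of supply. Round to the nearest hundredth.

%ΔQ = (183 − 174)/[(174 + 183)/2] = 9/178.5 ≈ 0.0504.
%Δp = (36.15 − 28.1)/[(28.1 + 36.15)/2] = 8.05/32.125 ≈ 0.2506.
Arc elasticity E = %ΔQ/%Δp ≈ 0.0504/0.2506 ≈ 0.20.
|E| < 1: supply is inelastic over this range.

0.20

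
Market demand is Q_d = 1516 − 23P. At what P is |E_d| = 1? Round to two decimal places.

32.96

For linear demand Q_d = a − bP, E = −bP/(a − bP). |E| = 1 ⇒ bP = a − bP ⇒ P = a/(2b).
P = 1516/(2·23) ≈ 32.96.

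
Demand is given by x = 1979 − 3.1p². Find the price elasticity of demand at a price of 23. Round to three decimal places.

-9.672

At p = 23, x = 339.1.
dx/dp = −2·3.1·p = −142.6.
Point elasticity E = (dx/dp)·(p/x) = -142.6 × 23/339.1 ≈ -9.672.
|E| > 1, so demand is elastic at this price.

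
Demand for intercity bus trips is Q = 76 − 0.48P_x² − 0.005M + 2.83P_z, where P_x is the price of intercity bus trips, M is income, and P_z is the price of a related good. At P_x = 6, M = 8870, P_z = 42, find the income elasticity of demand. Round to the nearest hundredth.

-0.33

At the given point, Q = 76 − 0.48(6)² − 0.005(8870) + 2.83(42) = 76 − 17.28 − 44.35 + 118.86 = 133.23.
∂Q/∂M = −0.005, so E_I = -0.005·(8870/133.23) ≈ -0.33.
E_I < 0: inferior good.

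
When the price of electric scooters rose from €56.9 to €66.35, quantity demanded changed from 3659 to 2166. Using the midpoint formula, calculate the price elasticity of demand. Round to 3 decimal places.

-3.343

%ΔQ = (2166 − 3659)/[(3659 + 2166)/2] = -1493/2912.5 ≈ -0.5126.
%ΔP = (66.35 − 56.9)/[(56.9 + 66.35)/2] = 9.45/61.625 ≈ 0.1533.
Arc elasticity E = %ΔQ/%ΔP ≈ -0.5126/0.1533 ≈ -3.343.
|E| > 1: demand is elastic over this range.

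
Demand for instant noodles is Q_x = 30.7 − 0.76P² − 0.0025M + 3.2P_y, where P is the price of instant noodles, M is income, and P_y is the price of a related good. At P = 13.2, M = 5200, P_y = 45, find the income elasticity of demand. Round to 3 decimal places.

-0.444

First evaluate Q_x: 30.7 − 0.76(13.2)² − 0.0025(5200) + 3.2(45) = 30.7 − 132.4224 − 13 + 144 = 29.2776.
∂Q_x/∂M = −0.0025, so E_I = -0.0025·(5200/29.2776) ≈ -0.444.
E_I < 0: inferior good.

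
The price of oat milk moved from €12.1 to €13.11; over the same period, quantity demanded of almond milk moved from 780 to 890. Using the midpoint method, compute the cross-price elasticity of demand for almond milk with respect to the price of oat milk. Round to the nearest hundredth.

1.64

%ΔQ_x = (890 − 780)/[(780+890)/2] = 110/835 ≈ 0.1317.
%ΔP_y = (13.11 − 12.1)/[(12.1+13.11)/2] ≈ 0.0801.
E_xy = 0.1317/0.0801 ≈ 1.64.
E_xy > 0, so almond milk and oat milk are substitutes.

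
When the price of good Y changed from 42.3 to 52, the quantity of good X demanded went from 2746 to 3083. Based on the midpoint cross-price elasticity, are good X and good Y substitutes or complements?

substitutes

%ΔQ_x = (3083 − 2746)/[(2746+3083)/2] = 337/2914.5 ≈ 0.1156.
%ΔP_y = (52 − 42.3)/[(42.3+52)/2] ≈ 0.2057.
E_xy = 0.1156/0.2057 ≈ 0.562.
E_xy > 0, so the goods are substitutes.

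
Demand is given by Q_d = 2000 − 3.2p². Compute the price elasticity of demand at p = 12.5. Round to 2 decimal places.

At p = 12.5, Q_d = 1500.
dQ_d/dp = −2·3.2·p = −80.
Point elasticity E = (dQ_d/dp)·(p/Q_d) = -80 × 12.5/1500 ≈ -0.67.
|E| < 1, so demand is inelastic at this price.

-0.67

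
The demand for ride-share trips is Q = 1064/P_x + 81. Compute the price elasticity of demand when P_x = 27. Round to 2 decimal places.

-0.33

At P_x = 27, Q = 120.4074.
dQ/dP_x = −1064/P_x² = −1.4595.
Point elasticity E = (dQ/dP_x)·(P_x/Q) = -1.4595 × 27/120.4074 ≈ -0.33.
|E| < 1, so demand is inelastic at this price.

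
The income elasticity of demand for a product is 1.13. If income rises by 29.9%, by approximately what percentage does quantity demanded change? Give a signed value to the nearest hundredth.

33.79

%ΔQ ≈ E × %ΔI = (1.13) × (29.9%) ≈ 33.79%.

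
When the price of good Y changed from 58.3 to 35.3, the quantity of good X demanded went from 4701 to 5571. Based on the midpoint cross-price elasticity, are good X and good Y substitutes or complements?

complements

%ΔQ_x = (5571 − 4701)/[(4701+5571)/2] = 870/5136 ≈ 0.1694.
%ΔP_y = (35.3 − 58.3)/[(58.3+35.3)/2] ≈ -0.4915.
E_xy = 0.1694/-0.4915 ≈ -0.345.
E_xy < 0, so the goods are complements.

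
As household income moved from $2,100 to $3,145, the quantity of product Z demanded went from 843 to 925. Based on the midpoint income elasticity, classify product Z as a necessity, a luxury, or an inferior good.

%ΔQ = (925 − 843)/[(843+925)/2] = 82/884 ≈ 0.0928.
%ΔI = (3,145 − 2,100)/[(2,100+3,145)/2] = 1045/2622.5 ≈ 0.3985.
E_I = %ΔQ/%ΔI ≈ 0.233.
E_I ∈ (0,1): normal good (necessity).

necessity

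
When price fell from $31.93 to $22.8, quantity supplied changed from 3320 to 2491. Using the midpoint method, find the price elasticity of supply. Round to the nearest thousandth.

%ΔQ = (2491 − 3320)/[(3320 + 2491)/2] = -829/2905.5 ≈ -0.2853.
%ΔP = (22.8 − 31.93)/[(31.93 + 22.8)/2] = -9.13/27.365 ≈ -0.3336.
Arc elasticity E = %ΔQ/%ΔP ≈ -0.2853/-0.3336 ≈ 0.855.
|E| < 1: supply is inelastic over this range.

0.855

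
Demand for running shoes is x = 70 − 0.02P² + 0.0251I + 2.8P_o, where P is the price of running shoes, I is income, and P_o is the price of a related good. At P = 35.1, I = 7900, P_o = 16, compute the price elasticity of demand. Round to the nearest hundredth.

-0.17

Evaluating quantity at (P, I, P_o) gives x = 70 − 0.02(35.1)² + 0.0251(7900) + 2.8(16) = 70 − 24.6402 + 198.29 + 44.8 = 288.4498.
∂x/∂P = −2·0.02·P = -1.404, so E_p = -1.404·(35.1/288.4498) ≈ -0.17.
|E_p| < 1: demand is inelastic.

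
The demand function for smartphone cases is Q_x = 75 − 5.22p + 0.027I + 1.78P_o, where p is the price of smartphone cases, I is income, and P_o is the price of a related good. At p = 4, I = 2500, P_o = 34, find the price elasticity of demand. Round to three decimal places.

Q_x = 75 − 5.22(4) + 0.027(2500) + 1.78(34) = 75 − 20.88 + 67.5 + 60.52 = 182.14.
∂Q_x/∂p = −5.22, so E_p = (−5.22)·(4/182.14) ≈ -0.115.
|E_p| < 1: demand is inelastic.

-0.115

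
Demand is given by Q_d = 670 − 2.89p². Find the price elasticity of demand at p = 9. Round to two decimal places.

At p = 9, Q_d = 435.91.
dQ_d/dp = −2·2.89·p = −52.02.
Point elasticity E = (dQ_d/dp)·(p/Q_d) = -52.02 × 9/435.91 ≈ -1.07.
|E| > 1, so demand is elastic at this price.

-1.07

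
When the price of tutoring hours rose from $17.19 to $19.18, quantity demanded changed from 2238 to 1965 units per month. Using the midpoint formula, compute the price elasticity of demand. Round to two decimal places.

%Δq = (1965 − 2238)/[(2238 + 1965)/2] = -273/2101.5 ≈ -0.1299.
%Δp = (19.18 − 17.19)/[(17.19 + 19.18)/2] = 1.99/18.185 ≈ 0.1094.
Arc elasticity E = %Δq/%Δp ≈ -0.1299/0.1094 ≈ -1.19.
|E| > 1: demand is elastic over this range.

-1.19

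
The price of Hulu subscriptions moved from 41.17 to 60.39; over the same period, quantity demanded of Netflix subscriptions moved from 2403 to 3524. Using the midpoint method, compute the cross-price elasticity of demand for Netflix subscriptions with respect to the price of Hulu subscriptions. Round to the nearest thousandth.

0.999

%ΔQ_x = (3524 − 2403)/[(2403+3524)/2] = 1121/2963.5 ≈ 0.3783.
%ΔP_y = (60.39 − 41.17)/[(41.17+60.39)/2] ≈ 0.3785.
E_xy = 0.3783/0.3785 ≈ 0.999.
E_xy > 0, so Netflix subscriptions and Hulu subscriptions are substitutes.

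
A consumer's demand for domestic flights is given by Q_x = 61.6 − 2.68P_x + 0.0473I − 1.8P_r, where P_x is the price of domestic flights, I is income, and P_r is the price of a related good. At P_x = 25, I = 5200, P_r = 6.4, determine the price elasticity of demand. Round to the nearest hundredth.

Evaluating quantity at (P_x, I, P_r) gives Q_x = 61.6 − 2.68(25) + 0.0473(5200) − 1.8(6.4) = 61.6 − 67 + 245.96 − 11.52 = 229.04.
∂Q_x/∂P_x = −2.68, so E_p = (−2.68)·(25/229.04) ≈ -0.29.
|E_p| < 1: demand is inelastic.

-0.29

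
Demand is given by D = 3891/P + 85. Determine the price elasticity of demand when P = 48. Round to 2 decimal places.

-0.49

At P = 48, D = 166.0625.
dD/dP = −3891/P² = −1.6888.
Point elasticity E = (dD/dP)·(P/D) = -1.6888 × 48/166.0625 ≈ -0.49.
|E| < 1, so demand is inelastic at this price.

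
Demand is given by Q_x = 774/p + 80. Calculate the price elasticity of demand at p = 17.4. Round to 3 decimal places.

At p = 17.4, Q_x = 124.4828.
dQ_x/dp = −774/p² = −2.5565.
Point elasticity E = (dQ_x/dp)·(p/Q_x) = -2.5565 × 17.4/124.4828 ≈ -0.357.
|E| < 1, so demand is inelastic at this price.

-0.357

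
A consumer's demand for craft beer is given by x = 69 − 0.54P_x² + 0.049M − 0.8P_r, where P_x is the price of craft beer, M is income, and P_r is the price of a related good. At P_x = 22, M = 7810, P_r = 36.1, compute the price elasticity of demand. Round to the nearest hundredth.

-3.24

Substituting, x = 69 − 0.54(22)² + 0.049(7810) − 0.8(36.1) = 69 − 261.36 + 382.69 − 28.88 = 161.45.
∂x/∂P_x = −2·0.54·P_x = -23.76, so E_p = -23.76·(22/161.45) ≈ -3.24.
|E_p| > 1: demand is elastic.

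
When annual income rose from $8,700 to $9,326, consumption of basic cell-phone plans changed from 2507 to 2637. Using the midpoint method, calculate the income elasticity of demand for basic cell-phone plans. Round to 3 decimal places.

%ΔQ = (2637 − 2507)/[(2507+2637)/2] = 130/2572 ≈ 0.0505.
%ΔM = (9,326 − 8,700)/[(8,700+9,326)/2] = 626/9013 ≈ 0.0695.
E_I = %ΔQ/%ΔM ≈ 0.728.
E_I ∈ (0,1): normal good (necessity).

0.728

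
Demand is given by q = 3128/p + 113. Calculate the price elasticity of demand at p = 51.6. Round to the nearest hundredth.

At p = 51.6, q = 173.6202.
dq/dp = −3128/p² = −1.1748.
Point elasticity E = (dq/dp)·(p/q) = -1.1748 × 51.6/173.6202 ≈ -0.35.
|E| < 1, so demand is inelastic at this price.

-0.35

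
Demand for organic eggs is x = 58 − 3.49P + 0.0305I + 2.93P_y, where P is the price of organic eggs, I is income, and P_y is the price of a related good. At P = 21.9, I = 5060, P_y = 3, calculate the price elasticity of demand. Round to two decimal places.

At the given point, x = 58 − 3.49(21.9) + 0.0305(5060) + 2.93(3) = 58 − 76.431 + 154.33 + 8.79 = 144.689.
∂x/∂P = −3.49, so E_p = (−3.49)·(21.9/144.689) ≈ -0.53.
|E_p| < 1: demand is inelastic.

-0.53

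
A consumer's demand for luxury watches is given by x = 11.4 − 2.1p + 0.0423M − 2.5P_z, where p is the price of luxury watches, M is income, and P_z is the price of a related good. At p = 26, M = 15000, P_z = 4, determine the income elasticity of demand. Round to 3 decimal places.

x = 11.4 − 2.1(26) + 0.0423(15000) − 2.5(4) = 11.4 − 54.6 + 634.5 − 10 = 581.3.
∂x/∂M = +0.0423, so E_I = 0.0423·(15000/581.3) ≈ 1.092.
E_I > 1: normal good (luxury).

1.092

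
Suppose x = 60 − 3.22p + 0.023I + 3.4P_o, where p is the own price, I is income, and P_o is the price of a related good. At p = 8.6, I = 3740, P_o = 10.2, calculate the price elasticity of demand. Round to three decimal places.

Evaluating quantity at (p, I, P_o) gives x = 60 − 3.22(8.6) + 0.023(3740) + 3.4(10.2) = 60 − 27.692 + 86.02 + 34.68 = 153.008.
∂x/∂p = −3.22, so E_p = (−3.22)·(8.6/153.008) ≈ -0.181.
|E_p| < 1: demand is inelastic.

-0.181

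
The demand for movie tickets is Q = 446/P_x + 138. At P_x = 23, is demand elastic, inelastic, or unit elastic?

inelastic

At P_x = 23, Q = 157.3913.
dQ/dP_x = −446/P_x² = −0.8431.
Point elasticity E = (dQ/dP_x)·(P_x/Q) = -0.8431 × 23/157.3913 ≈ -0.123.
|E| ≈ 0.123 < 1, so demand is inelastic.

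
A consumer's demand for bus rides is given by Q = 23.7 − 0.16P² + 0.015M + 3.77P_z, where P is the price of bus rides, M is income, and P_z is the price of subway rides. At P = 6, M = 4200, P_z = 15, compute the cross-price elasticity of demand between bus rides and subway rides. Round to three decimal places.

Q = 23.7 − 0.16(6)² + 0.015(4200) + 3.77(15) = 23.7 − 5.76 + 63 + 56.55 = 137.49.
∂Q/∂P_z = +3.77, so E_xy = 3.77·(15/137.49) ≈ 0.411.
E_xy > 0: the goods are substitutes.

0.411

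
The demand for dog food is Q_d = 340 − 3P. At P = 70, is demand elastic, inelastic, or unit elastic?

At P = 70, Q_d = 130.
dQ_d/dP = −3.
Point elasticity E = (dQ_d/dP)·(P/Q_d) = -3 × 70/130 ≈ -1.615.
|E| ≈ 1.615 > 1, so demand is elastic.

elastic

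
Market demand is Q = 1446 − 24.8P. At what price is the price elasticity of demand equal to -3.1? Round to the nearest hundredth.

Set −bP/(a − bP) = −3.1 ⇒ bP = 3.1(a − bP) ⇒ bP(1+3.1) = 3.1·a.
P = 3.1·1446/(24.8·4.1) ≈ 44.09.

44.09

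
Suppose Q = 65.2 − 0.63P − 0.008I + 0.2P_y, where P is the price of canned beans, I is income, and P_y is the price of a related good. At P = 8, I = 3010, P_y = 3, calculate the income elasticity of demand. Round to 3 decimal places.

Evaluating quantity at (P, I, P_y) gives Q = 65.2 − 0.63(8) − 0.008(3010) + 0.2(3) = 65.2 − 5.04 − 24.08 + 0.6 = 36.68.
∂Q/∂I = −0.008, so E_I = -0.008·(3010/36.68) ≈ -0.656.
E_I < 0: inferior good.

-0.656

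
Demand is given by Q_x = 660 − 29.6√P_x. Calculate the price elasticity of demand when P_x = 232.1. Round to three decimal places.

At P_x = 232.1, Q_x = 209.0491.
dQ_x/dP_x = −29.6/(2√P_x) = −29.6/(2·15.2348).
Point elasticity E = (dQ_x/dP_x)·(P_x/Q_x) = -0.9715 × 232.1/209.0491 ≈ -1.079.
|E| > 1, so demand is elastic at this price.

-1.079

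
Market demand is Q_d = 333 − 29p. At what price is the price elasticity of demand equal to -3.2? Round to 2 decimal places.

8.75

Set −bp/(a − bp) = −3.2 ⇒ bp = 3.2(a − bp) ⇒ bp(1+3.2) = 3.2·a.
p = 3.2·333/(29·4.2) ≈ 8.75.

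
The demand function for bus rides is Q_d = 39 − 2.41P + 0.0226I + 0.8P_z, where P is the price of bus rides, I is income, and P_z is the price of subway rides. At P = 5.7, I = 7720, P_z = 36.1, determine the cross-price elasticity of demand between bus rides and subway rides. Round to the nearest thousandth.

0.126

Substituting, Q_d = 39 − 2.41(5.7) + 0.0226(7720) + 0.8(36.1) = 39 − 13.737 + 174.472 + 28.88 = 228.615.
∂Q_d/∂P_z = +0.8, so E_xy = 0.8·(36.1/228.615) ≈ 0.126.
E_xy > 0: the goods are substitutes.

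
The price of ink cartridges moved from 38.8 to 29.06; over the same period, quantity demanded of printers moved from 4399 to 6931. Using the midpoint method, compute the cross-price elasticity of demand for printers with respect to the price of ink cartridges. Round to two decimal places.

-1.56

%ΔQ_x = (6931 − 4399)/[(4399+6931)/2] = 2532/5665 ≈ 0.4470.
%ΔP_y = (29.06 − 38.8)/[(38.8+29.06)/2] ≈ -0.2871.
E_xy = 0.4470/-0.2871 ≈ -1.56.
E_xy < 0, so printers and ink cartridges are complements.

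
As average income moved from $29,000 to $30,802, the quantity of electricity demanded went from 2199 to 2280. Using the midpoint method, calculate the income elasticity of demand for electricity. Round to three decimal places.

%ΔQ = (2280 − 2199)/[(2199+2280)/2] = 81/2239.5 ≈ 0.0362.
%ΔI = (30,802 − 29,000)/[(29,000+30,802)/2] = 1802/29901 ≈ 0.0603.
E_I = %ΔQ/%ΔI ≈ 0.600.
E_I ∈ (0,1): normal good (necessity).

0.600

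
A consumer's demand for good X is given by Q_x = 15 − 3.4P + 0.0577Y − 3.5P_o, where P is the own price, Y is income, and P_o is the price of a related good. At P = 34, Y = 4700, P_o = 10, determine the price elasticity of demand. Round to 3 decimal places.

Q_x = 15 − 3.4(34) + 0.0577(4700) − 3.5(10) = 15 − 115.6 + 271.19 − 35 = 135.59.
∂Q_x/∂P = −3.4, so E_p = (−3.4)·(34/135.59) ≈ -0.853.
|E_p| < 1: demand is inelastic.

-0.853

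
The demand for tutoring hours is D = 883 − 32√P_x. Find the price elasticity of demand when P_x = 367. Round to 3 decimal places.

At P_x = 367, D = 269.9682.
dD/dP_x = −32/(2√P_x) = −32/(2·19.1572).
Point elasticity E = (dD/dP_x)·(P_x/D) = -0.8352 × 367/269.9682 ≈ -1.135.
|E| > 1, so demand is elastic at this price.

-1.135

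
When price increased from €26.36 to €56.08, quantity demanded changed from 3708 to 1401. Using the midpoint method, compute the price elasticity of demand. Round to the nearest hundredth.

%ΔQ = (1401 − 3708)/[(3708 + 1401)/2] = -2307/2554.5 ≈ -0.9031.
%ΔP = (56.08 − 26.36)/[(26.36 + 56.08)/2] = 29.72/41.22 ≈ 0.7210.
Arc elasticity E = %ΔQ/%ΔP ≈ -0.9031/0.7210 ≈ -1.25.
|E| > 1: demand is elastic over this range.

-1.25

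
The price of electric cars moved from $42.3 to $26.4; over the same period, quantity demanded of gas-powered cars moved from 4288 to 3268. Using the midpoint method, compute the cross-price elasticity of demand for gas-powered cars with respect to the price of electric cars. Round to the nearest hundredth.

%ΔQ_x = (3268 − 4288)/[(4288+3268)/2] = -1020/3778 ≈ -0.2700.
%ΔP_y = (26.4 − 42.3)/[(42.3+26.4)/2] ≈ -0.4629.
E_xy = -0.2700/-0.4629 ≈ 0.58.
E_xy > 0, so gas-powered cars and electric cars are substitutes.

0.58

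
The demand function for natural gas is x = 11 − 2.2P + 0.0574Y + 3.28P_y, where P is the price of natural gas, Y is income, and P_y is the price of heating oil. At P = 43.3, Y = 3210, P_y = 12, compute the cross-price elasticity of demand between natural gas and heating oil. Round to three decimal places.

First evaluate x: 11 − 2.2(43.3) + 0.0574(3210) + 3.28(12) = 11 − 95.26 + 184.254 + 39.36 = 139.354.
∂x/∂P_y = +3.28, so E_xy = 3.28·(12/139.354) ≈ 0.282.
E_xy > 0: the goods are substitutes.

0.282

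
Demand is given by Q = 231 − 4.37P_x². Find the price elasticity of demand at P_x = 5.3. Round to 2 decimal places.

-2.27

At P_x = 5.3, Q = 108.2467.
dQ/dP_x = −2·4.37·P_x = −46.322.
Point elasticity E = (dQ/dP_x)·(P_x/Q) = -46.322 × 5.3/108.2467 ≈ -2.27.
|E| > 1, so demand is elastic at this price.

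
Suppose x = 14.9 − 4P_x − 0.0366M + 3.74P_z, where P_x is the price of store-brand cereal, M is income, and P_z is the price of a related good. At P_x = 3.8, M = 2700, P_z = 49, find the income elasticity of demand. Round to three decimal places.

Substituting, x = 14.9 − 4(3.8) − 0.0366(2700) + 3.74(49) = 14.9 − 15.2 − 98.82 + 183.26 = 84.14.
∂x/∂M = −0.0366, so E_I = -0.0366·(2700/84.14) ≈ -1.174.
E_I < 0: inferior good.

-1.174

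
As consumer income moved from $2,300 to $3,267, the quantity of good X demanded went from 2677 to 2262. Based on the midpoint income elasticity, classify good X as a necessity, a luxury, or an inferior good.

%ΔQ = (2262 − 2677)/[(2677+2262)/2] = -415/2469.5 ≈ -0.1681.
%ΔM = (3,267 − 2,300)/[(2,300+3,267)/2] = 967/2783.5 ≈ 0.3474.
E_I = %ΔQ/%ΔM ≈ -0.484.
E_I < 0: inferior good.

inferior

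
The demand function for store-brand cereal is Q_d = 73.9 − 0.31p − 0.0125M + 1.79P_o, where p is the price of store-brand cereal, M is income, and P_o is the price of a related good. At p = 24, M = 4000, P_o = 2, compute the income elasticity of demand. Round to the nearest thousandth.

-2.495

Substituting, Q_d = 73.9 − 0.31(24) − 0.0125(4000) + 1.79(2) = 73.9 − 7.44 − 50 + 3.58 = 20.04.
∂Q_d/∂M = −0.0125, so E_I = -0.0125·(4000/20.04) ≈ -2.495.
E_I < 0: inferior good.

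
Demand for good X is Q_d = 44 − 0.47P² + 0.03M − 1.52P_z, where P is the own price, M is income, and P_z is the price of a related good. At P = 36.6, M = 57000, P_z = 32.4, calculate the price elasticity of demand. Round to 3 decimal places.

Q_d = 44 − 0.47(36.6)² + 0.03(57000) − 1.52(32.4) = 44 − 629.5932 + 1710 − 49.248 = 1075.1588.
∂Q_d/∂P = −2·0.47·P = -34.404, so E_p = -34.404·(36.6/1075.1588) ≈ -1.171.
|E_p| > 1: demand is elastic.

-1.171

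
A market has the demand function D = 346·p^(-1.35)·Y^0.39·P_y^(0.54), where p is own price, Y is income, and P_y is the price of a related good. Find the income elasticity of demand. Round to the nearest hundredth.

0.39

For a Cobb–Douglas (constant-elasticity) form D = A·Y^α·…, the elasticity with respect to Y equals the exponent α at every point.
Here the exponent on Y is 0.39, so the income elasticity of demand is 0.39.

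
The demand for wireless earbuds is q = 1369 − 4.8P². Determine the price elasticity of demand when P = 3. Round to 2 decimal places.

At P = 3, q = 1325.8.
dq/dP = −2·4.8·P = −28.8.
Point elasticity E = (dq/dP)·(P/q) = -28.8 × 3/1325.8 ≈ -0.07.
|E| < 1, so demand is inelastic at this price.

-0.07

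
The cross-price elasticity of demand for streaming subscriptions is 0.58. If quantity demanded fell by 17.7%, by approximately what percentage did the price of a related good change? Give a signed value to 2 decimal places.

-30.52

%ΔQ ≈ E × %ΔP_y ⇒ %ΔP_y = %ΔQ / E = (-17.7%)/(0.58) ≈ -30.52%.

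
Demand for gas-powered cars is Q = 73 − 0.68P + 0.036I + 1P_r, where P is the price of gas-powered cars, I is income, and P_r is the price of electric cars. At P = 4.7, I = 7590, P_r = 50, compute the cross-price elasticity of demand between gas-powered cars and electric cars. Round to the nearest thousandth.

0.127

Evaluating quantity at (P, I, P_r) gives Q = 73 − 0.68(4.7) + 0.036(7590) + 1(50) = 73 − 3.196 + 273.24 + 50 = 393.044.
∂Q/∂P_r = +1, so E_xy = 1·(50/393.044) ≈ 0.127.
E_xy > 0: the goods are substitutes.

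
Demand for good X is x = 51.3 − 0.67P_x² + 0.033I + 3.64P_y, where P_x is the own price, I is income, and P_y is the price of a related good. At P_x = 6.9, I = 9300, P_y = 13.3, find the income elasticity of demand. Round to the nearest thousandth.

0.819

Evaluating quantity at (P_x, I, P_y) gives x = 51.3 − 0.67(6.9)² + 0.033(9300) + 3.64(13.3) = 51.3 − 31.8987 + 306.9 + 48.412 = 374.7133.
∂x/∂I = +0.033, so E_I = 0.033·(9300/374.7133) ≈ 0.819.
E_I ∈ (0,1): normal good (necessity).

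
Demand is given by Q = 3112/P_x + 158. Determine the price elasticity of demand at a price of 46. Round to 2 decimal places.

-0.30

At P_x = 46, Q = 225.6522.
dQ/dP_x = −3112/P_x² = −1.4707.
Point elasticity E = (dQ/dP_x)·(P_x/Q) = -1.4707 × 46/225.6522 ≈ -0.30.
|E| < 1, so demand is inelastic at this price.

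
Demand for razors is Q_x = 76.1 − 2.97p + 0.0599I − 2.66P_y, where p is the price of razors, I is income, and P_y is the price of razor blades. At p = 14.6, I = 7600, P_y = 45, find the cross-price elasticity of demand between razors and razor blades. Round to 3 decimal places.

Evaluating quantity at (p, I, P_y) gives Q_x = 76.1 − 2.97(14.6) + 0.0599(7600) − 2.66(45) = 76.1 − 43.362 + 455.24 − 119.7 = 368.278.
∂Q_x/∂P_y = −2.66, so E_xy = -2.66·(45/368.278) ≈ -0.325.
E_xy < 0: the goods are complements.

-0.325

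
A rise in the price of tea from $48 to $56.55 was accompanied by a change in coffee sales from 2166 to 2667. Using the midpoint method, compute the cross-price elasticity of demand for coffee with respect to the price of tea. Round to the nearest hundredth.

1.27

%ΔQ_x = (2667 − 2166)/[(2166+2667)/2] = 501/2416.5 ≈ 0.2073.
%ΔP_y = (56.55 − 48)/[(48+56.55)/2] ≈ 0.1636.
E_xy = 0.2073/0.1636 ≈ 1.27.
E_xy > 0, so coffee and tea are substitutes.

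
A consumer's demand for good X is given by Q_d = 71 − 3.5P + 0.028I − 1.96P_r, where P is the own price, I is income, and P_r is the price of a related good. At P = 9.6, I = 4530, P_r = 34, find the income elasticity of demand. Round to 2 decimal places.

1.30

Evaluating quantity at (P, I, P_r) gives Q_d = 71 − 3.5(9.6) + 0.028(4530) − 1.96(34) = 71 − 33.6 + 126.84 − 66.64 = 97.6.
∂Q_d/∂I = +0.028, so E_I = 0.028·(4530/97.6) ≈ 1.30.
E_I > 1: normal good (luxury).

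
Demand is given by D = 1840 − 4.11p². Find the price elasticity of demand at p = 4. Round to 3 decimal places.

-0.074

At p = 4, D = 1774.24.
dD/dp = −2·4.11·p = −32.88.
Point elasticity E = (dD/dp)·(p/D) = -32.88 × 4/1774.24 ≈ -0.074.
|E| < 1, so demand is inelastic at this price.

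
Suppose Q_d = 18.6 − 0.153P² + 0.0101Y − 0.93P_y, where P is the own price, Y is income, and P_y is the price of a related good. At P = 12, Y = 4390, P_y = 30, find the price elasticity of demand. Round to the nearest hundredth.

-3.39

Substituting, Q_d = 18.6 − 0.153(12)² + 0.0101(4390) − 0.93(30) = 18.6 − 22.032 + 44.339 − 27.9 = 13.007.
∂Q_d/∂P = −2·0.153·P = -3.672, so E_p = -3.672·(12/13.007) ≈ -3.39.
|E_p| > 1: demand is elastic.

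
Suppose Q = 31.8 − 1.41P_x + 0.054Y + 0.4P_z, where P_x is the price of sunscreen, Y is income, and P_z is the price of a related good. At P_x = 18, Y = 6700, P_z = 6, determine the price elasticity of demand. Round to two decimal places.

-0.07

Q = 31.8 − 1.41(18) + 0.054(6700) + 0.4(6) = 31.8 − 25.38 + 361.8 + 2.4 = 370.62.
∂Q/∂P_x = −1.41, so E_p = (−1.41)·(18/370.62) ≈ -0.07.
|E_p| < 1: demand is inelastic.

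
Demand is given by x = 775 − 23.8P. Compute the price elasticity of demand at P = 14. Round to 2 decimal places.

-0.75

At P = 14, x = 441.8.
dx/dP = −23.8.
Point elasticity E = (dx/dP)·(P/x) = -23.8 × 14/441.8 ≈ -0.75.
|E| < 1, so demand is inelastic at this price.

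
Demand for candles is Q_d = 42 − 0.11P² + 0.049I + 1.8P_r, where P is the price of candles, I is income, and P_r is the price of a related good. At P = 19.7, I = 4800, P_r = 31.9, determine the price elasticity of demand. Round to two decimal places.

Substituting, Q_d = 42 − 0.11(19.7)² + 0.049(4800) + 1.8(31.9) = 42 − 42.6899 + 235.2 + 57.42 = 291.9301.
∂Q_d/∂P = −2·0.11·P = -4.334, so E_p = -4.334·(19.7/291.9301) ≈ -0.29.
|E_p| < 1: demand is inelastic.

-0.29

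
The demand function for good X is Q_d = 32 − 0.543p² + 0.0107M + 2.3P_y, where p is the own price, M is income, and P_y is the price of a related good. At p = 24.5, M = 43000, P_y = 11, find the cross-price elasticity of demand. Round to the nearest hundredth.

0.13

Evaluating quantity at (p, M, P_y) gives Q_d = 32 − 0.543(24.5)² + 0.0107(43000) + 2.3(11) = 32 − 325.9358 + 460.1 + 25.3 = 191.4643.
∂Q_d/∂P_y = +2.3, so E_xy = 2.3·(11/191.4643) ≈ 0.13.
E_xy > 0: the goods are substitutes.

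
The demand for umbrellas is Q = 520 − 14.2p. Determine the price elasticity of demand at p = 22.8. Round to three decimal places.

-1.650

At p = 22.8, Q = 196.24.
dQ/dp = −14.2.
Point elasticity E = (dQ/dp)·(p/Q) = -14.2 × 22.8/196.24 ≈ -1.650.
|E| > 1, so demand is elastic at this price.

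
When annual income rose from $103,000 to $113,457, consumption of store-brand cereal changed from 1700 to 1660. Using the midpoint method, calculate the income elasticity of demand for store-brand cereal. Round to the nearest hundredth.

%ΔQ = (1660 − 1700)/[(1700+1660)/2] = -40/1680 ≈ -0.0238.
%ΔI = (113,457 − 103,000)/[(103,000+113,457)/2] = 10457/108228.5 ≈ 0.0966.
E_I = %ΔQ/%ΔI ≈ -0.25.
E_I < 0: inferior good.

-0.25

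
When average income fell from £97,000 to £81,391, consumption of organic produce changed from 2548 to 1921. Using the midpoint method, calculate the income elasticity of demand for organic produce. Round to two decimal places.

%ΔQ = (1921 − 2548)/[(2548+1921)/2] = -627/2234.5 ≈ -0.2806.
%ΔM = (81,391 − 97,000)/[(97,000+81,391)/2] = -15609/89195.5 ≈ -0.1750.
E_I = %ΔQ/%ΔM ≈ 1.60.
E_I > 1: normal good (luxury).

1.60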